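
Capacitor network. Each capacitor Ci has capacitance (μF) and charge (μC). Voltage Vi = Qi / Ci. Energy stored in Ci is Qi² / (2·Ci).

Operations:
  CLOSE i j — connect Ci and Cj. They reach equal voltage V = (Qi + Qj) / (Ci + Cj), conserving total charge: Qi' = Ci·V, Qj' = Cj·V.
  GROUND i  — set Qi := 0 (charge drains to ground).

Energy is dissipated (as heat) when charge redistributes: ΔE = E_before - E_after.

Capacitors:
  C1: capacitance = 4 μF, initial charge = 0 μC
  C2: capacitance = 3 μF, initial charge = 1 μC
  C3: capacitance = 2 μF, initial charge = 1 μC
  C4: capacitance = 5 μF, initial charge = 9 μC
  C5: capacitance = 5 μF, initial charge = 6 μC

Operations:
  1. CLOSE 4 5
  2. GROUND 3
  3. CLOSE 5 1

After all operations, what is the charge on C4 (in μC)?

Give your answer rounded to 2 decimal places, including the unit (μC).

Initial: C1(4μF, Q=0μC, V=0.00V), C2(3μF, Q=1μC, V=0.33V), C3(2μF, Q=1μC, V=0.50V), C4(5μF, Q=9μC, V=1.80V), C5(5μF, Q=6μC, V=1.20V)
Op 1: CLOSE 4-5: Q_total=15.00, C_total=10.00, V=1.50; Q4=7.50, Q5=7.50; dissipated=0.450
Op 2: GROUND 3: Q3=0; energy lost=0.250
Op 3: CLOSE 5-1: Q_total=7.50, C_total=9.00, V=0.83; Q5=4.17, Q1=3.33; dissipated=2.500
Final charges: Q1=3.33, Q2=1.00, Q3=0.00, Q4=7.50, Q5=4.17

Answer: 7.50 μC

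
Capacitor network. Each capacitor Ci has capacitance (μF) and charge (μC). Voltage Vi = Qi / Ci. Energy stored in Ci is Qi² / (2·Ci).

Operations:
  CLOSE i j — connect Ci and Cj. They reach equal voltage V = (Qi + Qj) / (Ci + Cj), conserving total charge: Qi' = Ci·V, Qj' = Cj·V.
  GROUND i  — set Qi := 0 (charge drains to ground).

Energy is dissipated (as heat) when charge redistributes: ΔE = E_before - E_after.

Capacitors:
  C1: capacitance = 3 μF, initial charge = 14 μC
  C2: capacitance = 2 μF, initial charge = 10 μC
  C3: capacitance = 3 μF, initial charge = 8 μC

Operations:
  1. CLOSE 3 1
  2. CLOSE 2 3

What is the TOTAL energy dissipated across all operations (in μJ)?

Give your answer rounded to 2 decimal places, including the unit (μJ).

Answer: 4.07 μJ

Derivation:
Initial: C1(3μF, Q=14μC, V=4.67V), C2(2μF, Q=10μC, V=5.00V), C3(3μF, Q=8μC, V=2.67V)
Op 1: CLOSE 3-1: Q_total=22.00, C_total=6.00, V=3.67; Q3=11.00, Q1=11.00; dissipated=3.000
Op 2: CLOSE 2-3: Q_total=21.00, C_total=5.00, V=4.20; Q2=8.40, Q3=12.60; dissipated=1.067
Total dissipated: 4.067 μJ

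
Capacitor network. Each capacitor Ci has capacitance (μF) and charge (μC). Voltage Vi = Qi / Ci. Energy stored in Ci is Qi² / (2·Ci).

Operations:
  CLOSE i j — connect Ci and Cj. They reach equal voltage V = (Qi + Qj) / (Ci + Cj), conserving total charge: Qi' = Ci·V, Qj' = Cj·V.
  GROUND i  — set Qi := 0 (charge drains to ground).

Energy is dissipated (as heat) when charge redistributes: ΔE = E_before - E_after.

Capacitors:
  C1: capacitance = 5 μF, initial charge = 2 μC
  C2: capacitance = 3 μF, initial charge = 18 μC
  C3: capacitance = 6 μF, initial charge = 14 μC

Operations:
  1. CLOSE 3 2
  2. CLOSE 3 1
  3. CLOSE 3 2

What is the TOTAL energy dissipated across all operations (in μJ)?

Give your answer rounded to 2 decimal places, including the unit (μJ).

Initial: C1(5μF, Q=2μC, V=0.40V), C2(3μF, Q=18μC, V=6.00V), C3(6μF, Q=14μC, V=2.33V)
Op 1: CLOSE 3-2: Q_total=32.00, C_total=9.00, V=3.56; Q3=21.33, Q2=10.67; dissipated=13.444
Op 2: CLOSE 3-1: Q_total=23.33, C_total=11.00, V=2.12; Q3=12.73, Q1=10.61; dissipated=13.578
Op 3: CLOSE 3-2: Q_total=23.39, C_total=9.00, V=2.60; Q3=15.60, Q2=7.80; dissipated=2.057
Total dissipated: 29.080 μJ

Answer: 29.08 μJ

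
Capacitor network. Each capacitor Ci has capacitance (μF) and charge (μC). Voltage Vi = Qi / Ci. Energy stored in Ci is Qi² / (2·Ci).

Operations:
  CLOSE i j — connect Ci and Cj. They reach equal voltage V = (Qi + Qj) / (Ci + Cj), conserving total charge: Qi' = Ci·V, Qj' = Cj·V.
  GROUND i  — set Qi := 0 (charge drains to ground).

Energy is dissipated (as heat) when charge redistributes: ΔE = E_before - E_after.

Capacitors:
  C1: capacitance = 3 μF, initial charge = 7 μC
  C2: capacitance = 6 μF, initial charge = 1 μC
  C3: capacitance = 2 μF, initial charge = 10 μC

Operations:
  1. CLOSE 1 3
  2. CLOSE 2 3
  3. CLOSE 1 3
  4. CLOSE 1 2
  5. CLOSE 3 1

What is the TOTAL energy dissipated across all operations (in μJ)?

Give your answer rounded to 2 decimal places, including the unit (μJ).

Answer: 18.32 μJ

Derivation:
Initial: C1(3μF, Q=7μC, V=2.33V), C2(6μF, Q=1μC, V=0.17V), C3(2μF, Q=10μC, V=5.00V)
Op 1: CLOSE 1-3: Q_total=17.00, C_total=5.00, V=3.40; Q1=10.20, Q3=6.80; dissipated=4.267
Op 2: CLOSE 2-3: Q_total=7.80, C_total=8.00, V=0.97; Q2=5.85, Q3=1.95; dissipated=7.841
Op 3: CLOSE 1-3: Q_total=12.15, C_total=5.00, V=2.43; Q1=7.29, Q3=4.86; dissipated=3.528
Op 4: CLOSE 1-2: Q_total=13.14, C_total=9.00, V=1.46; Q1=4.38, Q2=8.76; dissipated=2.117
Op 5: CLOSE 3-1: Q_total=9.24, C_total=5.00, V=1.85; Q3=3.70, Q1=5.54; dissipated=0.565
Total dissipated: 18.317 μJ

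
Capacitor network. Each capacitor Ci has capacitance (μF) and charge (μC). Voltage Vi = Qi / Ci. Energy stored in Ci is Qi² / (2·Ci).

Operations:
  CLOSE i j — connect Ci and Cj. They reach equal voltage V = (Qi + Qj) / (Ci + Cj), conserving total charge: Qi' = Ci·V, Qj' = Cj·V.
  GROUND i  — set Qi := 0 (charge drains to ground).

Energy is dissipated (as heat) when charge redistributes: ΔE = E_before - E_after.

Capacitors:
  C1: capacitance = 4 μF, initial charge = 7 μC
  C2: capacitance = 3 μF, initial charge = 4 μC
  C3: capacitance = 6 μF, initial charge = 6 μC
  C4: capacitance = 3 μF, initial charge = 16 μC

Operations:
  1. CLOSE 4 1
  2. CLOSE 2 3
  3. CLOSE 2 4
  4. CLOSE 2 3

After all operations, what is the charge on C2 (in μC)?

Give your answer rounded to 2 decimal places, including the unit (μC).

Answer: 4.42 μC

Derivation:
Initial: C1(4μF, Q=7μC, V=1.75V), C2(3μF, Q=4μC, V=1.33V), C3(6μF, Q=6μC, V=1.00V), C4(3μF, Q=16μC, V=5.33V)
Op 1: CLOSE 4-1: Q_total=23.00, C_total=7.00, V=3.29; Q4=9.86, Q1=13.14; dissipated=11.006
Op 2: CLOSE 2-3: Q_total=10.00, C_total=9.00, V=1.11; Q2=3.33, Q3=6.67; dissipated=0.111
Op 3: CLOSE 2-4: Q_total=13.19, C_total=6.00, V=2.20; Q2=6.60, Q4=6.60; dissipated=3.547
Op 4: CLOSE 2-3: Q_total=13.26, C_total=9.00, V=1.47; Q2=4.42, Q3=8.84; dissipated=1.182
Final charges: Q1=13.14, Q2=4.42, Q3=8.84, Q4=6.60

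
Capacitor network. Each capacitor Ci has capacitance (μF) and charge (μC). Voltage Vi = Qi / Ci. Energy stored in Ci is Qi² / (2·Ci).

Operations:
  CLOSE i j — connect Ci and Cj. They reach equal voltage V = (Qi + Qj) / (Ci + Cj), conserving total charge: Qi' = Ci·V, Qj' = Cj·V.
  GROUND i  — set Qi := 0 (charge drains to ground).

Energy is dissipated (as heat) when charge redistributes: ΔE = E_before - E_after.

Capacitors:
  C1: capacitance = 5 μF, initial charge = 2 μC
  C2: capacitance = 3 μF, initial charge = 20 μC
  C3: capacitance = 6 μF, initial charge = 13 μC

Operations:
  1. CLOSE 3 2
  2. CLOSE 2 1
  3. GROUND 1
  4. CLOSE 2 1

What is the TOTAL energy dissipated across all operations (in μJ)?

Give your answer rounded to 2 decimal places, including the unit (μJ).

Answer: 39.33 μJ

Derivation:
Initial: C1(5μF, Q=2μC, V=0.40V), C2(3μF, Q=20μC, V=6.67V), C3(6μF, Q=13μC, V=2.17V)
Op 1: CLOSE 3-2: Q_total=33.00, C_total=9.00, V=3.67; Q3=22.00, Q2=11.00; dissipated=20.250
Op 2: CLOSE 2-1: Q_total=13.00, C_total=8.00, V=1.62; Q2=4.88, Q1=8.12; dissipated=10.004
Op 3: GROUND 1: Q1=0; energy lost=6.602
Op 4: CLOSE 2-1: Q_total=4.88, C_total=8.00, V=0.61; Q2=1.83, Q1=3.05; dissipated=2.476
Total dissipated: 39.331 μJ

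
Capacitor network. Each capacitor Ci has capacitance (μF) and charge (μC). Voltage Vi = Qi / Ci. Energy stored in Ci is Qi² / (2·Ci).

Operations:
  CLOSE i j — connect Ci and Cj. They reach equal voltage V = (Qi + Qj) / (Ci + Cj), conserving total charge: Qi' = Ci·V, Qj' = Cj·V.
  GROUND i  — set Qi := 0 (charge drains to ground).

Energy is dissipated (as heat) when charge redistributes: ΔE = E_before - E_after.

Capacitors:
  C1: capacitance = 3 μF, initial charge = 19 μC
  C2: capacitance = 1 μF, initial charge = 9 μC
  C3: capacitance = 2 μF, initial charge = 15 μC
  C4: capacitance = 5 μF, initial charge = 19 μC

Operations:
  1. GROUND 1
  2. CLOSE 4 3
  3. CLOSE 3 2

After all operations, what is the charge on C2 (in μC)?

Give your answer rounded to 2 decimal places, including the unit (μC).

Initial: C1(3μF, Q=19μC, V=6.33V), C2(1μF, Q=9μC, V=9.00V), C3(2μF, Q=15μC, V=7.50V), C4(5μF, Q=19μC, V=3.80V)
Op 1: GROUND 1: Q1=0; energy lost=60.167
Op 2: CLOSE 4-3: Q_total=34.00, C_total=7.00, V=4.86; Q4=24.29, Q3=9.71; dissipated=9.779
Op 3: CLOSE 3-2: Q_total=18.71, C_total=3.00, V=6.24; Q3=12.48, Q2=6.24; dissipated=5.721
Final charges: Q1=0.00, Q2=6.24, Q3=12.48, Q4=24.29

Answer: 6.24 μC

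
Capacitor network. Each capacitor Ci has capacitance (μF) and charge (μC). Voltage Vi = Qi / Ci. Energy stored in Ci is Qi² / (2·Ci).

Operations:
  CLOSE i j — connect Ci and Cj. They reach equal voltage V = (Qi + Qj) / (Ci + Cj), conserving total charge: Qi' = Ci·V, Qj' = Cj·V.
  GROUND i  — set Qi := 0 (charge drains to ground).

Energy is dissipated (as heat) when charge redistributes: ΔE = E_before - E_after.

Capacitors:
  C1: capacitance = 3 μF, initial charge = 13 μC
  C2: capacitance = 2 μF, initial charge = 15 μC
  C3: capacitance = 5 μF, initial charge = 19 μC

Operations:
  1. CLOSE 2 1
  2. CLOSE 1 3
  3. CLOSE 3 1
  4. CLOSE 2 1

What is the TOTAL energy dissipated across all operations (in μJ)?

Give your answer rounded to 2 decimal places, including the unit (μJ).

Answer: 9.81 μJ

Derivation:
Initial: C1(3μF, Q=13μC, V=4.33V), C2(2μF, Q=15μC, V=7.50V), C3(5μF, Q=19μC, V=3.80V)
Op 1: CLOSE 2-1: Q_total=28.00, C_total=5.00, V=5.60; Q2=11.20, Q1=16.80; dissipated=6.017
Op 2: CLOSE 1-3: Q_total=35.80, C_total=8.00, V=4.47; Q1=13.43, Q3=22.38; dissipated=3.038
Op 3: CLOSE 3-1: Q_total=35.80, C_total=8.00, V=4.47; Q3=22.38, Q1=13.43; dissipated=0.000
Op 4: CLOSE 2-1: Q_total=24.62, C_total=5.00, V=4.92; Q2=9.85, Q1=14.78; dissipated=0.759
Total dissipated: 9.814 μJ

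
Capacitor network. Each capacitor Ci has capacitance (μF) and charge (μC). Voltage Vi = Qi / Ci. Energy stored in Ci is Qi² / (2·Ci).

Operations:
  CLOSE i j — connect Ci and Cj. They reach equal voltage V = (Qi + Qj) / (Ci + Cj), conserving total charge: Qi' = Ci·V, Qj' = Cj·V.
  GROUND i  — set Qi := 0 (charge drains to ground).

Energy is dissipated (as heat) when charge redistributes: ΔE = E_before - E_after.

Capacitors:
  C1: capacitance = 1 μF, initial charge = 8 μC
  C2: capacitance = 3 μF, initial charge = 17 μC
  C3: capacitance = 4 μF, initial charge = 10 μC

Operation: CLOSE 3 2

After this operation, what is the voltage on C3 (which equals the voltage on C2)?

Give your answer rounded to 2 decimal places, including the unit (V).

Answer: 3.86 V

Derivation:
Initial: C1(1μF, Q=8μC, V=8.00V), C2(3μF, Q=17μC, V=5.67V), C3(4μF, Q=10μC, V=2.50V)
Op 1: CLOSE 3-2: Q_total=27.00, C_total=7.00, V=3.86; Q3=15.43, Q2=11.57; dissipated=8.595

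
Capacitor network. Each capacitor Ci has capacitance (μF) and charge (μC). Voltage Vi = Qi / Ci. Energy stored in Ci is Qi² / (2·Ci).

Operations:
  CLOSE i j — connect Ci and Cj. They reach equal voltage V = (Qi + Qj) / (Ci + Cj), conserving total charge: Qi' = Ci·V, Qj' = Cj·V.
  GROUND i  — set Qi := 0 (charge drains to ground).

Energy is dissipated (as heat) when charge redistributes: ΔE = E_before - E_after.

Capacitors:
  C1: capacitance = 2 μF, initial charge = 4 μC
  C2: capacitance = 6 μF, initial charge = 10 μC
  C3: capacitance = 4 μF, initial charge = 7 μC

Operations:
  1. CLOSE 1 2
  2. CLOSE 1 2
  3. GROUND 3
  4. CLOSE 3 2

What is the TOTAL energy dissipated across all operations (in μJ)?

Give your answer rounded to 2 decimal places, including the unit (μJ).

Answer: 9.88 μJ

Derivation:
Initial: C1(2μF, Q=4μC, V=2.00V), C2(6μF, Q=10μC, V=1.67V), C3(4μF, Q=7μC, V=1.75V)
Op 1: CLOSE 1-2: Q_total=14.00, C_total=8.00, V=1.75; Q1=3.50, Q2=10.50; dissipated=0.083
Op 2: CLOSE 1-2: Q_total=14.00, C_total=8.00, V=1.75; Q1=3.50, Q2=10.50; dissipated=0.000
Op 3: GROUND 3: Q3=0; energy lost=6.125
Op 4: CLOSE 3-2: Q_total=10.50, C_total=10.00, V=1.05; Q3=4.20, Q2=6.30; dissipated=3.675
Total dissipated: 9.883 μJ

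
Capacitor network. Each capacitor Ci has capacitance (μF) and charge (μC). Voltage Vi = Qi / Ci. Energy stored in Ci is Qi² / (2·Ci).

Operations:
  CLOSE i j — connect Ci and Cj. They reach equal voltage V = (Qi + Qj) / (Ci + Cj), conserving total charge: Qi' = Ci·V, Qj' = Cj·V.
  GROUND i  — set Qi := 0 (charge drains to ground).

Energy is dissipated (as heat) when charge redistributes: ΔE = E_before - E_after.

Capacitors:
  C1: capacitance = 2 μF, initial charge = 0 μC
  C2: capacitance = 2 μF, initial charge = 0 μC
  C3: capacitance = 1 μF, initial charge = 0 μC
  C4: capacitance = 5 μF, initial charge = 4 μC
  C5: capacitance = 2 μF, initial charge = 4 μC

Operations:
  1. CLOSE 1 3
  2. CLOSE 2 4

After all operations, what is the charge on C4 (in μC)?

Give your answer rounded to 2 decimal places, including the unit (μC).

Answer: 2.86 μC

Derivation:
Initial: C1(2μF, Q=0μC, V=0.00V), C2(2μF, Q=0μC, V=0.00V), C3(1μF, Q=0μC, V=0.00V), C4(5μF, Q=4μC, V=0.80V), C5(2μF, Q=4μC, V=2.00V)
Op 1: CLOSE 1-3: Q_total=0.00, C_total=3.00, V=0.00; Q1=0.00, Q3=0.00; dissipated=0.000
Op 2: CLOSE 2-4: Q_total=4.00, C_total=7.00, V=0.57; Q2=1.14, Q4=2.86; dissipated=0.457
Final charges: Q1=0.00, Q2=1.14, Q3=0.00, Q4=2.86, Q5=4.00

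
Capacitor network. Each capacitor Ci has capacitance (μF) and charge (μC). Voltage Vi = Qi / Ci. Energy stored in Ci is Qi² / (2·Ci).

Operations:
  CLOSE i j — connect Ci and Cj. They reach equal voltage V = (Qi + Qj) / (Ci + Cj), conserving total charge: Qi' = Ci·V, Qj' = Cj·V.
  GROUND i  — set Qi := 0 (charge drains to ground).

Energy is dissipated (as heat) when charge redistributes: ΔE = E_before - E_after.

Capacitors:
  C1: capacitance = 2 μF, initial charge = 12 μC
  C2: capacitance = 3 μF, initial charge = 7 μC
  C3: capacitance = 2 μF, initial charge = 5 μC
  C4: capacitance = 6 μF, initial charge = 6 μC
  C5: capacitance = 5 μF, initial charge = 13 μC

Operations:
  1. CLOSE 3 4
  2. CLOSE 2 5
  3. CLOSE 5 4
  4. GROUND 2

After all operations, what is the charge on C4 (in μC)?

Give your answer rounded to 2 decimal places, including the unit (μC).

Initial: C1(2μF, Q=12μC, V=6.00V), C2(3μF, Q=7μC, V=2.33V), C3(2μF, Q=5μC, V=2.50V), C4(6μF, Q=6μC, V=1.00V), C5(5μF, Q=13μC, V=2.60V)
Op 1: CLOSE 3-4: Q_total=11.00, C_total=8.00, V=1.38; Q3=2.75, Q4=8.25; dissipated=1.688
Op 2: CLOSE 2-5: Q_total=20.00, C_total=8.00, V=2.50; Q2=7.50, Q5=12.50; dissipated=0.067
Op 3: CLOSE 5-4: Q_total=20.75, C_total=11.00, V=1.89; Q5=9.43, Q4=11.32; dissipated=1.726
Op 4: GROUND 2: Q2=0; energy lost=9.375
Final charges: Q1=12.00, Q2=0.00, Q3=2.75, Q4=11.32, Q5=9.43

Answer: 11.32 μC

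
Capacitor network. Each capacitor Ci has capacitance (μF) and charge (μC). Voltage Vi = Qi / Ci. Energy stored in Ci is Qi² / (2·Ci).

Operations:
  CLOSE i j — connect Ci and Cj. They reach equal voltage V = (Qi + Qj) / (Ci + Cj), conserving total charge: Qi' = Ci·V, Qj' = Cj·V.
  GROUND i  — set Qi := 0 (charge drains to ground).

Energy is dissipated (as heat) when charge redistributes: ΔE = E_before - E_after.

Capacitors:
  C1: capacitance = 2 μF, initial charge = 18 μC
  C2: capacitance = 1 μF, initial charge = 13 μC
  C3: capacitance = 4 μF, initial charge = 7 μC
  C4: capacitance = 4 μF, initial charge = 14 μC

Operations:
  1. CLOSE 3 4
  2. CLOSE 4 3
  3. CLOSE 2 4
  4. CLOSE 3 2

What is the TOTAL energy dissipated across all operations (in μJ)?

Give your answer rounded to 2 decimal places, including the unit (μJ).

Answer: 47.84 μJ

Derivation:
Initial: C1(2μF, Q=18μC, V=9.00V), C2(1μF, Q=13μC, V=13.00V), C3(4μF, Q=7μC, V=1.75V), C4(4μF, Q=14μC, V=3.50V)
Op 1: CLOSE 3-4: Q_total=21.00, C_total=8.00, V=2.62; Q3=10.50, Q4=10.50; dissipated=3.062
Op 2: CLOSE 4-3: Q_total=21.00, C_total=8.00, V=2.62; Q4=10.50, Q3=10.50; dissipated=0.000
Op 3: CLOSE 2-4: Q_total=23.50, C_total=5.00, V=4.70; Q2=4.70, Q4=18.80; dissipated=43.056
Op 4: CLOSE 3-2: Q_total=15.20, C_total=5.00, V=3.04; Q3=12.16, Q2=3.04; dissipated=1.722
Total dissipated: 47.841 μJ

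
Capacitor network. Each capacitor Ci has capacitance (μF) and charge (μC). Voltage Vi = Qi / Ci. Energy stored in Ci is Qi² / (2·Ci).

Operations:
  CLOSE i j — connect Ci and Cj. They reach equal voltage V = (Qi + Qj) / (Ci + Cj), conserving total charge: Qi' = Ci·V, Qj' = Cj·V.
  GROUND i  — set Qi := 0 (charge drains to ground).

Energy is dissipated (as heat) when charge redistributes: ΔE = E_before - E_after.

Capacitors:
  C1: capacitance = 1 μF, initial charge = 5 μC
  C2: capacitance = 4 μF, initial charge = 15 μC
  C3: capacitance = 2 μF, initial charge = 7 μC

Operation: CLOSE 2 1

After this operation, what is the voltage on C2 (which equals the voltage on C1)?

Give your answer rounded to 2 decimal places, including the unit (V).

Answer: 4.00 V

Derivation:
Initial: C1(1μF, Q=5μC, V=5.00V), C2(4μF, Q=15μC, V=3.75V), C3(2μF, Q=7μC, V=3.50V)
Op 1: CLOSE 2-1: Q_total=20.00, C_total=5.00, V=4.00; Q2=16.00, Q1=4.00; dissipated=0.625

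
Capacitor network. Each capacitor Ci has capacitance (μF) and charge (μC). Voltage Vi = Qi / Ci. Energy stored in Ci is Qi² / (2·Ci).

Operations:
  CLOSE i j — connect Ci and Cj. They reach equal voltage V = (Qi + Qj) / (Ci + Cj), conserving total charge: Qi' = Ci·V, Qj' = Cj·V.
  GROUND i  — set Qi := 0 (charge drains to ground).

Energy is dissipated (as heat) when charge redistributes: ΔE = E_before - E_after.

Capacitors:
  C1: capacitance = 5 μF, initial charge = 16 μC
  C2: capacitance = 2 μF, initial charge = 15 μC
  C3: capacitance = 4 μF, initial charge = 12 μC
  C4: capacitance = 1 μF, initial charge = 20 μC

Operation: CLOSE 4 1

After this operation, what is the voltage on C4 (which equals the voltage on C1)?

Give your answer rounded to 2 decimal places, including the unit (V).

Answer: 6.00 V

Derivation:
Initial: C1(5μF, Q=16μC, V=3.20V), C2(2μF, Q=15μC, V=7.50V), C3(4μF, Q=12μC, V=3.00V), C4(1μF, Q=20μC, V=20.00V)
Op 1: CLOSE 4-1: Q_total=36.00, C_total=6.00, V=6.00; Q4=6.00, Q1=30.00; dissipated=117.600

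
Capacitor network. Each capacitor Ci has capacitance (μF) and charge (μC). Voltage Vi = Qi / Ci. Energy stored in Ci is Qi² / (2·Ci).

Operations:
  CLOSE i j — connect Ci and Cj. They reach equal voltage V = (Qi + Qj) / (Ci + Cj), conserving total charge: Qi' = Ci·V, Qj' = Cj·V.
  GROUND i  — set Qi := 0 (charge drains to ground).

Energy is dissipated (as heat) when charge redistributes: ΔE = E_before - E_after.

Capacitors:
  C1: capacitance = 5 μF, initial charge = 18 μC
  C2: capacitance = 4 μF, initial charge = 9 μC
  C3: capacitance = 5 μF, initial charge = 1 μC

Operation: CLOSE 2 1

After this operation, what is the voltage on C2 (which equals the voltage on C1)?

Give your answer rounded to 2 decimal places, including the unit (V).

Answer: 3.00 V

Derivation:
Initial: C1(5μF, Q=18μC, V=3.60V), C2(4μF, Q=9μC, V=2.25V), C3(5μF, Q=1μC, V=0.20V)
Op 1: CLOSE 2-1: Q_total=27.00, C_total=9.00, V=3.00; Q2=12.00, Q1=15.00; dissipated=2.025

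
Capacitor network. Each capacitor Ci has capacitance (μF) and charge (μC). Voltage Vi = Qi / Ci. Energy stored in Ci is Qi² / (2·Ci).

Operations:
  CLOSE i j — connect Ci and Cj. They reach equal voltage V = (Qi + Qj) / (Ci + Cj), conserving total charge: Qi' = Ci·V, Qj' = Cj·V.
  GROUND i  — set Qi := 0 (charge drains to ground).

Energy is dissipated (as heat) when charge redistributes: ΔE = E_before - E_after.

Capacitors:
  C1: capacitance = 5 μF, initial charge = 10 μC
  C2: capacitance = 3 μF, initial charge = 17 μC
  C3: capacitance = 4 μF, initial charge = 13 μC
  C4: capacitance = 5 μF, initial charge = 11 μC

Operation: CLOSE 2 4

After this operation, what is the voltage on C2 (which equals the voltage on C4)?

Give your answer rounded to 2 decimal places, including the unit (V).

Initial: C1(5μF, Q=10μC, V=2.00V), C2(3μF, Q=17μC, V=5.67V), C3(4μF, Q=13μC, V=3.25V), C4(5μF, Q=11μC, V=2.20V)
Op 1: CLOSE 2-4: Q_total=28.00, C_total=8.00, V=3.50; Q2=10.50, Q4=17.50; dissipated=11.267

Answer: 3.50 V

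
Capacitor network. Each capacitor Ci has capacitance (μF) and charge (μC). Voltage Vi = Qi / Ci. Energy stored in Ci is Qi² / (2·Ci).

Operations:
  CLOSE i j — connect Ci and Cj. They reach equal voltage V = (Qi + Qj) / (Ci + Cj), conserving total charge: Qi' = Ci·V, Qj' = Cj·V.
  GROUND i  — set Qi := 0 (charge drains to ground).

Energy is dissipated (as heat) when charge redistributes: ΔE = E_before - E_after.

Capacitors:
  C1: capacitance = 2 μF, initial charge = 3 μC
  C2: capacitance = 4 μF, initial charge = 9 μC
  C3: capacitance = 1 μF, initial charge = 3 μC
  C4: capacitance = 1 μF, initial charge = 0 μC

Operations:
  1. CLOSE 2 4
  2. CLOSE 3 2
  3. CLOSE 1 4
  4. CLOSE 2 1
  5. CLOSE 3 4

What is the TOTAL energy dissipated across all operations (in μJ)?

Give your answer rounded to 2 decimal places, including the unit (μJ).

Answer: 2.81 μJ

Derivation:
Initial: C1(2μF, Q=3μC, V=1.50V), C2(4μF, Q=9μC, V=2.25V), C3(1μF, Q=3μC, V=3.00V), C4(1μF, Q=0μC, V=0.00V)
Op 1: CLOSE 2-4: Q_total=9.00, C_total=5.00, V=1.80; Q2=7.20, Q4=1.80; dissipated=2.025
Op 2: CLOSE 3-2: Q_total=10.20, C_total=5.00, V=2.04; Q3=2.04, Q2=8.16; dissipated=0.576
Op 3: CLOSE 1-4: Q_total=4.80, C_total=3.00, V=1.60; Q1=3.20, Q4=1.60; dissipated=0.030
Op 4: CLOSE 2-1: Q_total=11.36, C_total=6.00, V=1.89; Q2=7.57, Q1=3.79; dissipated=0.129
Op 5: CLOSE 3-4: Q_total=3.64, C_total=2.00, V=1.82; Q3=1.82, Q4=1.82; dissipated=0.048
Total dissipated: 2.808 μJ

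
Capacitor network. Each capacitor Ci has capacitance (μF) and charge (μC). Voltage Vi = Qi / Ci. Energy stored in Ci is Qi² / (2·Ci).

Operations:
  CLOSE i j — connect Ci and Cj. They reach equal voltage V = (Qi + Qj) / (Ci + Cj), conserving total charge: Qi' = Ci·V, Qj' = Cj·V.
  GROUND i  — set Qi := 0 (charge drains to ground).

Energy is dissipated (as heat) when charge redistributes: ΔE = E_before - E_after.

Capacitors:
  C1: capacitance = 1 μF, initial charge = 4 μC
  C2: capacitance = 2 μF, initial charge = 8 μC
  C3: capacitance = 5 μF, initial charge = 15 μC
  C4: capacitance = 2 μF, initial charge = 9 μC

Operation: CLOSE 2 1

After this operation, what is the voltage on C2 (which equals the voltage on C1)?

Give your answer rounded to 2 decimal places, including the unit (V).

Answer: 4.00 V

Derivation:
Initial: C1(1μF, Q=4μC, V=4.00V), C2(2μF, Q=8μC, V=4.00V), C3(5μF, Q=15μC, V=3.00V), C4(2μF, Q=9μC, V=4.50V)
Op 1: CLOSE 2-1: Q_total=12.00, C_total=3.00, V=4.00; Q2=8.00, Q1=4.00; dissipated=0.000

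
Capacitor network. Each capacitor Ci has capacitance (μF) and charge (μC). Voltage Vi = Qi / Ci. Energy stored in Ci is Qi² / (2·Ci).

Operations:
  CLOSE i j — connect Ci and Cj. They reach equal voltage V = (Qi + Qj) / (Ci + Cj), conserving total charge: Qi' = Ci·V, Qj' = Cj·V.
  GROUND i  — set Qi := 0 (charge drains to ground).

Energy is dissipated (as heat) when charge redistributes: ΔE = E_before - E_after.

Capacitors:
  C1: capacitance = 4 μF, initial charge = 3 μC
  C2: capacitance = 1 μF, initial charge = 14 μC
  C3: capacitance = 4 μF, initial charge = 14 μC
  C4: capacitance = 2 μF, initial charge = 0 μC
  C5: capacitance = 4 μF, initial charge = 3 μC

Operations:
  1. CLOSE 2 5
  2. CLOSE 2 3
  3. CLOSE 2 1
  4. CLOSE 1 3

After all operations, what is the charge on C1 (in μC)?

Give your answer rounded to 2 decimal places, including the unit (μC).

Answer: 9.55 μC

Derivation:
Initial: C1(4μF, Q=3μC, V=0.75V), C2(1μF, Q=14μC, V=14.00V), C3(4μF, Q=14μC, V=3.50V), C4(2μF, Q=0μC, V=0.00V), C5(4μF, Q=3μC, V=0.75V)
Op 1: CLOSE 2-5: Q_total=17.00, C_total=5.00, V=3.40; Q2=3.40, Q5=13.60; dissipated=70.225
Op 2: CLOSE 2-3: Q_total=17.40, C_total=5.00, V=3.48; Q2=3.48, Q3=13.92; dissipated=0.004
Op 3: CLOSE 2-1: Q_total=6.48, C_total=5.00, V=1.30; Q2=1.30, Q1=5.18; dissipated=2.981
Op 4: CLOSE 1-3: Q_total=19.10, C_total=8.00, V=2.39; Q1=9.55, Q3=9.55; dissipated=4.770
Final charges: Q1=9.55, Q2=1.30, Q3=9.55, Q4=0.00, Q5=13.60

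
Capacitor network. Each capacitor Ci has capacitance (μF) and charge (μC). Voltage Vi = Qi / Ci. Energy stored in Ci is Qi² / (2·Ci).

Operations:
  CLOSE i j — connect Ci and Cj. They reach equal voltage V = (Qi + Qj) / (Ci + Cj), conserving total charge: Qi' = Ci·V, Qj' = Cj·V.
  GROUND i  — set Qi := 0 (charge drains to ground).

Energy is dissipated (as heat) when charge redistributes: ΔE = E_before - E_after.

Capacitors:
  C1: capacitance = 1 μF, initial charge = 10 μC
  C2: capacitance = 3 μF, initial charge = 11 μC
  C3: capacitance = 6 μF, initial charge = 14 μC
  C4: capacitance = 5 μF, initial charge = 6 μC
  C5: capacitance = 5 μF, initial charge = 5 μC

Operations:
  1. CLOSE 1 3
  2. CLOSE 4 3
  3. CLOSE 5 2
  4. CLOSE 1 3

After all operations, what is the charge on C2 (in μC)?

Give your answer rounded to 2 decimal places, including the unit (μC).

Answer: 6.00 μC

Derivation:
Initial: C1(1μF, Q=10μC, V=10.00V), C2(3μF, Q=11μC, V=3.67V), C3(6μF, Q=14μC, V=2.33V), C4(5μF, Q=6μC, V=1.20V), C5(5μF, Q=5μC, V=1.00V)
Op 1: CLOSE 1-3: Q_total=24.00, C_total=7.00, V=3.43; Q1=3.43, Q3=20.57; dissipated=25.190
Op 2: CLOSE 4-3: Q_total=26.57, C_total=11.00, V=2.42; Q4=12.08, Q3=14.49; dissipated=6.773
Op 3: CLOSE 5-2: Q_total=16.00, C_total=8.00, V=2.00; Q5=10.00, Q2=6.00; dissipated=6.667
Op 4: CLOSE 1-3: Q_total=17.92, C_total=7.00, V=2.56; Q1=2.56, Q3=15.36; dissipated=0.440
Final charges: Q1=2.56, Q2=6.00, Q3=15.36, Q4=12.08, Q5=10.00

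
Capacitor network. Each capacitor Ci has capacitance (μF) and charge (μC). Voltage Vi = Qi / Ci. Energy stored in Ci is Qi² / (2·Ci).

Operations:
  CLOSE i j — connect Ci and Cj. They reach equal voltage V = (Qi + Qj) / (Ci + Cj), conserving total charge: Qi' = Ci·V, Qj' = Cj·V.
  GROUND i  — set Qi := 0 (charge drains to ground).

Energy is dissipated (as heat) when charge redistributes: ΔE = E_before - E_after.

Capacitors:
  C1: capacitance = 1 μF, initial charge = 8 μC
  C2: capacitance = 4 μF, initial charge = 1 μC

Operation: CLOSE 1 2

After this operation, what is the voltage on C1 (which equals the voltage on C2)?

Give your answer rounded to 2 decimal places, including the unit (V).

Answer: 1.80 V

Derivation:
Initial: C1(1μF, Q=8μC, V=8.00V), C2(4μF, Q=1μC, V=0.25V)
Op 1: CLOSE 1-2: Q_total=9.00, C_total=5.00, V=1.80; Q1=1.80, Q2=7.20; dissipated=24.025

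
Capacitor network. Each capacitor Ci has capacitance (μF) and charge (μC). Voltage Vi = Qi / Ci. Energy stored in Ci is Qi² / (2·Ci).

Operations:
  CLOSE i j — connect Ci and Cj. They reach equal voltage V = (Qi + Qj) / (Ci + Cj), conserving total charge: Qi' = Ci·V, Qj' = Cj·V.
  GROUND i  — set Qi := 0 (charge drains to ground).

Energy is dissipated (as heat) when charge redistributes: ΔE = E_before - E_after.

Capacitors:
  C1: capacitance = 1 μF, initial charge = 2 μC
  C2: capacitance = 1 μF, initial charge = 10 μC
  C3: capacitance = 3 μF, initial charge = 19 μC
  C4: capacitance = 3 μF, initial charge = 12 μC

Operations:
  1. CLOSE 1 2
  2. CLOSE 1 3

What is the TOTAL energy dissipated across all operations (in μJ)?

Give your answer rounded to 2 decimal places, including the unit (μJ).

Initial: C1(1μF, Q=2μC, V=2.00V), C2(1μF, Q=10μC, V=10.00V), C3(3μF, Q=19μC, V=6.33V), C4(3μF, Q=12μC, V=4.00V)
Op 1: CLOSE 1-2: Q_total=12.00, C_total=2.00, V=6.00; Q1=6.00, Q2=6.00; dissipated=16.000
Op 2: CLOSE 1-3: Q_total=25.00, C_total=4.00, V=6.25; Q1=6.25, Q3=18.75; dissipated=0.042
Total dissipated: 16.042 μJ

Answer: 16.04 μJ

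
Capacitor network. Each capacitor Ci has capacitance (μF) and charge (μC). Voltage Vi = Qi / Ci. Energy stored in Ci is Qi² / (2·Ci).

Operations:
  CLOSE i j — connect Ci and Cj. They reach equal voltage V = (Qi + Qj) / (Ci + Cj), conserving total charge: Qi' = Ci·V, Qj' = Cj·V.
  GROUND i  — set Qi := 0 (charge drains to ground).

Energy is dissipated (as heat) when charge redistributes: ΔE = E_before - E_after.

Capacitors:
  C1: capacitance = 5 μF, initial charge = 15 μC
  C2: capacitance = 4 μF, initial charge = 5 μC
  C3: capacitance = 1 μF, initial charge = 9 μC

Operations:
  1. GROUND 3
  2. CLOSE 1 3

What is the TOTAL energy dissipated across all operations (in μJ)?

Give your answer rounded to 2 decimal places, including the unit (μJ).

Initial: C1(5μF, Q=15μC, V=3.00V), C2(4μF, Q=5μC, V=1.25V), C3(1μF, Q=9μC, V=9.00V)
Op 1: GROUND 3: Q3=0; energy lost=40.500
Op 2: CLOSE 1-3: Q_total=15.00, C_total=6.00, V=2.50; Q1=12.50, Q3=2.50; dissipated=3.750
Total dissipated: 44.250 μJ

Answer: 44.25 μJ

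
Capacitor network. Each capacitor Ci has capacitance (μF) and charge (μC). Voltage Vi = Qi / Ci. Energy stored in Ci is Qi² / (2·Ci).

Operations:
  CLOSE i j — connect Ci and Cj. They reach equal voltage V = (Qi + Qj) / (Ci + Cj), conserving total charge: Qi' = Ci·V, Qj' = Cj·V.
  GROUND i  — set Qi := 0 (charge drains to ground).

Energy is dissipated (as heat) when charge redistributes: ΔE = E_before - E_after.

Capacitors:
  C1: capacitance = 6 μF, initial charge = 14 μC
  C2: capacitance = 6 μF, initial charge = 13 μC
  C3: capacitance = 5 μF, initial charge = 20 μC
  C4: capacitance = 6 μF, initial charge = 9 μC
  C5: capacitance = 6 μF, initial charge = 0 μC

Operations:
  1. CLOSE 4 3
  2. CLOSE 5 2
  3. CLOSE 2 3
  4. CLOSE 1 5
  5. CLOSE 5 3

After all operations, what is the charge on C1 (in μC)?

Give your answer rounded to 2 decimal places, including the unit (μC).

Answer: 10.25 μC

Derivation:
Initial: C1(6μF, Q=14μC, V=2.33V), C2(6μF, Q=13μC, V=2.17V), C3(5μF, Q=20μC, V=4.00V), C4(6μF, Q=9μC, V=1.50V), C5(6μF, Q=0μC, V=0.00V)
Op 1: CLOSE 4-3: Q_total=29.00, C_total=11.00, V=2.64; Q4=15.82, Q3=13.18; dissipated=8.523
Op 2: CLOSE 5-2: Q_total=13.00, C_total=12.00, V=1.08; Q5=6.50, Q2=6.50; dissipated=7.042
Op 3: CLOSE 2-3: Q_total=19.68, C_total=11.00, V=1.79; Q2=10.74, Q3=8.95; dissipated=3.289
Op 4: CLOSE 1-5: Q_total=20.50, C_total=12.00, V=1.71; Q1=10.25, Q5=10.25; dissipated=2.344
Op 5: CLOSE 5-3: Q_total=19.20, C_total=11.00, V=1.75; Q5=10.47, Q3=8.73; dissipated=0.009
Final charges: Q1=10.25, Q2=10.74, Q3=8.73, Q4=15.82, Q5=10.47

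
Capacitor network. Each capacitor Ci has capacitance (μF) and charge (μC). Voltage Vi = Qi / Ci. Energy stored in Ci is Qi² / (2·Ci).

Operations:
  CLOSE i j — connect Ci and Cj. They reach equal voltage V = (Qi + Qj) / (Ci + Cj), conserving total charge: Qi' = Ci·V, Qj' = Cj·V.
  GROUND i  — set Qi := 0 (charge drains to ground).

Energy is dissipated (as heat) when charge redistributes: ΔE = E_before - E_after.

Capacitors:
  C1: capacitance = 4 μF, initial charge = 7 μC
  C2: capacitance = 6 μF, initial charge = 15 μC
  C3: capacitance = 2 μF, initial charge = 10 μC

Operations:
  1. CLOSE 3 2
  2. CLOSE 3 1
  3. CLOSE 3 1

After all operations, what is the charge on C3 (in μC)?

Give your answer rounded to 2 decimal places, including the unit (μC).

Answer: 4.42 μC

Derivation:
Initial: C1(4μF, Q=7μC, V=1.75V), C2(6μF, Q=15μC, V=2.50V), C3(2μF, Q=10μC, V=5.00V)
Op 1: CLOSE 3-2: Q_total=25.00, C_total=8.00, V=3.12; Q3=6.25, Q2=18.75; dissipated=4.688
Op 2: CLOSE 3-1: Q_total=13.25, C_total=6.00, V=2.21; Q3=4.42, Q1=8.83; dissipated=1.260
Op 3: CLOSE 3-1: Q_total=13.25, C_total=6.00, V=2.21; Q3=4.42, Q1=8.83; dissipated=0.000
Final charges: Q1=8.83, Q2=18.75, Q3=4.42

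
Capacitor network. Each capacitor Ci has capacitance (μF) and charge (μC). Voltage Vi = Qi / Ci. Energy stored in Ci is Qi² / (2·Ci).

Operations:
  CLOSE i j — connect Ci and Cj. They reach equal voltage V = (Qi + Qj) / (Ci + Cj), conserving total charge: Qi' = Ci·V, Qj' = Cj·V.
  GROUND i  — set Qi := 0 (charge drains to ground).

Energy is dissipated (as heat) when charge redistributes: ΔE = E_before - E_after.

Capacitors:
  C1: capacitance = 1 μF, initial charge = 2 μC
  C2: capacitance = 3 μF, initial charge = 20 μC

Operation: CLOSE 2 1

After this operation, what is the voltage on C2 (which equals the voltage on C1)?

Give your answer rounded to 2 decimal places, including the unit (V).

Answer: 5.50 V

Derivation:
Initial: C1(1μF, Q=2μC, V=2.00V), C2(3μF, Q=20μC, V=6.67V)
Op 1: CLOSE 2-1: Q_total=22.00, C_total=4.00, V=5.50; Q2=16.50, Q1=5.50; dissipated=8.167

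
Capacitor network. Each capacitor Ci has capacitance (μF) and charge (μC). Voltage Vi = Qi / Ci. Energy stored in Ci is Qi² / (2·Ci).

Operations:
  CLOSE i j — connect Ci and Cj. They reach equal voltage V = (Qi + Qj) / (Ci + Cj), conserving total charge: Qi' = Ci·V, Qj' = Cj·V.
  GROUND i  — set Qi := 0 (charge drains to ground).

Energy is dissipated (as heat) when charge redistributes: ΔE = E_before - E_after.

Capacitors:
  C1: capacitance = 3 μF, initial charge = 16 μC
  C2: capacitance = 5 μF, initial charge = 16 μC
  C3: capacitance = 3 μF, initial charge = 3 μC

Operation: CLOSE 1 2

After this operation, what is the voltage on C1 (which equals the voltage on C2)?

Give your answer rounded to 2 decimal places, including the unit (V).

Answer: 4.00 V

Derivation:
Initial: C1(3μF, Q=16μC, V=5.33V), C2(5μF, Q=16μC, V=3.20V), C3(3μF, Q=3μC, V=1.00V)
Op 1: CLOSE 1-2: Q_total=32.00, C_total=8.00, V=4.00; Q1=12.00, Q2=20.00; dissipated=4.267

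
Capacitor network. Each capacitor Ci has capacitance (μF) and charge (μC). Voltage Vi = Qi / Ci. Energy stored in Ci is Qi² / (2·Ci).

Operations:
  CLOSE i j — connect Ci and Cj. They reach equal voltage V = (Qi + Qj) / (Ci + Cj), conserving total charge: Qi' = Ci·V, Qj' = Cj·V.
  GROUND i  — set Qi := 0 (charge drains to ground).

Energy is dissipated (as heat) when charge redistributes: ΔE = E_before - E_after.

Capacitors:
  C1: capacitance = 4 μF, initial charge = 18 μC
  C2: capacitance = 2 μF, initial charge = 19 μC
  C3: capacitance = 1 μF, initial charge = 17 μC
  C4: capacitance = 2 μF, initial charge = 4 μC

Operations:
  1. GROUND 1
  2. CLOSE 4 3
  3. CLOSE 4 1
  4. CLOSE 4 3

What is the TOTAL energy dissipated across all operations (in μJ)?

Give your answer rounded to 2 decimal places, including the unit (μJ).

Answer: 155.43 μJ

Derivation:
Initial: C1(4μF, Q=18μC, V=4.50V), C2(2μF, Q=19μC, V=9.50V), C3(1μF, Q=17μC, V=17.00V), C4(2μF, Q=4μC, V=2.00V)
Op 1: GROUND 1: Q1=0; energy lost=40.500
Op 2: CLOSE 4-3: Q_total=21.00, C_total=3.00, V=7.00; Q4=14.00, Q3=7.00; dissipated=75.000
Op 3: CLOSE 4-1: Q_total=14.00, C_total=6.00, V=2.33; Q4=4.67, Q1=9.33; dissipated=32.667
Op 4: CLOSE 4-3: Q_total=11.67, C_total=3.00, V=3.89; Q4=7.78, Q3=3.89; dissipated=7.259
Total dissipated: 155.426 μJ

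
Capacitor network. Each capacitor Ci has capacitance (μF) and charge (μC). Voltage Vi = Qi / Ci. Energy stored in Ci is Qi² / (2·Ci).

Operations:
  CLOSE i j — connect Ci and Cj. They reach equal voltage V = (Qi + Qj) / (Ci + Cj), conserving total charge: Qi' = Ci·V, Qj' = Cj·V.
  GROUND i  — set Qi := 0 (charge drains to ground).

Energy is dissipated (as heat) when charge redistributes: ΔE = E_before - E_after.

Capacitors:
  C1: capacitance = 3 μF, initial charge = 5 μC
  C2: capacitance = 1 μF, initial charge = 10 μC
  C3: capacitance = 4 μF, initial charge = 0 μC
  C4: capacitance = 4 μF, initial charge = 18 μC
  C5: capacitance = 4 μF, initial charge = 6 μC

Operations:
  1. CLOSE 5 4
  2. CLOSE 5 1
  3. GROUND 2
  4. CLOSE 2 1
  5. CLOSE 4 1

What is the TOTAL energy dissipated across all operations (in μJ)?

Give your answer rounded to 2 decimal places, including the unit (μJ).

Answer: 63.93 μJ

Derivation:
Initial: C1(3μF, Q=5μC, V=1.67V), C2(1μF, Q=10μC, V=10.00V), C3(4μF, Q=0μC, V=0.00V), C4(4μF, Q=18μC, V=4.50V), C5(4μF, Q=6μC, V=1.50V)
Op 1: CLOSE 5-4: Q_total=24.00, C_total=8.00, V=3.00; Q5=12.00, Q4=12.00; dissipated=9.000
Op 2: CLOSE 5-1: Q_total=17.00, C_total=7.00, V=2.43; Q5=9.71, Q1=7.29; dissipated=1.524
Op 3: GROUND 2: Q2=0; energy lost=50.000
Op 4: CLOSE 2-1: Q_total=7.29, C_total=4.00, V=1.82; Q2=1.82, Q1=5.46; dissipated=2.212
Op 5: CLOSE 4-1: Q_total=17.46, C_total=7.00, V=2.49; Q4=9.98, Q1=7.48; dissipated=1.191
Total dissipated: 63.926 μJ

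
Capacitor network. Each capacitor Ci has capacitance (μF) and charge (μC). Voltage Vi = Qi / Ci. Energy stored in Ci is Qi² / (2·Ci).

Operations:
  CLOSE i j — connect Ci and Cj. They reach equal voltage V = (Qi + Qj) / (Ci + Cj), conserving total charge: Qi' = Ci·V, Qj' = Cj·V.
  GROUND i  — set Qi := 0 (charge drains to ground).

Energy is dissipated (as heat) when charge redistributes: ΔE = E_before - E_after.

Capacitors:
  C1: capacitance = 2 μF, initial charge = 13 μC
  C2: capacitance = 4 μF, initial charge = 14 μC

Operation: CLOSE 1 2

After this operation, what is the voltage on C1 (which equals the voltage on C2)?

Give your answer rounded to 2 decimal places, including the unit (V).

Answer: 4.50 V

Derivation:
Initial: C1(2μF, Q=13μC, V=6.50V), C2(4μF, Q=14μC, V=3.50V)
Op 1: CLOSE 1-2: Q_total=27.00, C_total=6.00, V=4.50; Q1=9.00, Q2=18.00; dissipated=6.000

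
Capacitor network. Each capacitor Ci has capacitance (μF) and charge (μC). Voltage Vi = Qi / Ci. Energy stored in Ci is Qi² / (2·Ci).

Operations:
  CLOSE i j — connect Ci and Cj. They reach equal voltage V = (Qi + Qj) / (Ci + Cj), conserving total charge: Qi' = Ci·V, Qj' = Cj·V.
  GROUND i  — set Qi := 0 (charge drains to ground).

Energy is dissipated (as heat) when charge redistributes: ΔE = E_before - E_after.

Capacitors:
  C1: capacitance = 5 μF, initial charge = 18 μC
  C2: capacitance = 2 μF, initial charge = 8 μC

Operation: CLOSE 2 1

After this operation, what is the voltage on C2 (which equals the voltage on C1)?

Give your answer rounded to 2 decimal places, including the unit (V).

Answer: 3.71 V

Derivation:
Initial: C1(5μF, Q=18μC, V=3.60V), C2(2μF, Q=8μC, V=4.00V)
Op 1: CLOSE 2-1: Q_total=26.00, C_total=7.00, V=3.71; Q2=7.43, Q1=18.57; dissipated=0.114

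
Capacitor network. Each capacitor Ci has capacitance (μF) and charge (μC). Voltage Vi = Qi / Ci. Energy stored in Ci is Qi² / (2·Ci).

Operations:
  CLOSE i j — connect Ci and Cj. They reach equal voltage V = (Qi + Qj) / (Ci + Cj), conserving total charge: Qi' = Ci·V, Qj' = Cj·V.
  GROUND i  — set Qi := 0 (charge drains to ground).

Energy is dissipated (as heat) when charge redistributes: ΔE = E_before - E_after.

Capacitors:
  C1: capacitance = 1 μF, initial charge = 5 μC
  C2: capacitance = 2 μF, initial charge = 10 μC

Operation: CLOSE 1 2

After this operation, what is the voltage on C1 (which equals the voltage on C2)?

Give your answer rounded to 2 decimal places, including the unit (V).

Answer: 5.00 V

Derivation:
Initial: C1(1μF, Q=5μC, V=5.00V), C2(2μF, Q=10μC, V=5.00V)
Op 1: CLOSE 1-2: Q_total=15.00, C_total=3.00, V=5.00; Q1=5.00, Q2=10.00; dissipated=0.000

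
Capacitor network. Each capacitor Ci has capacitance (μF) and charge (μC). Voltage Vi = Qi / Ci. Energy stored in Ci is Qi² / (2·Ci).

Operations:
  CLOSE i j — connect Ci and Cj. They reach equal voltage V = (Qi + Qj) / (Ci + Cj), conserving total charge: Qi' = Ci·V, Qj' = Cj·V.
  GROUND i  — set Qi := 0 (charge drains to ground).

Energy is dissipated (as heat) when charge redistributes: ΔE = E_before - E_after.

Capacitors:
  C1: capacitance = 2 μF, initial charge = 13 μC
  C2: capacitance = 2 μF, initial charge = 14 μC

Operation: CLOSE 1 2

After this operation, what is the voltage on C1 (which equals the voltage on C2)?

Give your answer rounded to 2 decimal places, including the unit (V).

Initial: C1(2μF, Q=13μC, V=6.50V), C2(2μF, Q=14μC, V=7.00V)
Op 1: CLOSE 1-2: Q_total=27.00, C_total=4.00, V=6.75; Q1=13.50, Q2=13.50; dissipated=0.125

Answer: 6.75 V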